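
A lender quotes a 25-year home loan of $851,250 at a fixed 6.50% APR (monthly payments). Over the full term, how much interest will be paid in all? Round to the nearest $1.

At 6.50% the monthly rate is 0.0054167, so the payment is 851,250 × 0.0054167 / (1 − 1.0054167^−300) = $5,747.70.
Total paid = 300 × $5,747.70 = $1,724,310.00; interest = $1,724,310.00 − $851,250 = $873,060.00.

$873,060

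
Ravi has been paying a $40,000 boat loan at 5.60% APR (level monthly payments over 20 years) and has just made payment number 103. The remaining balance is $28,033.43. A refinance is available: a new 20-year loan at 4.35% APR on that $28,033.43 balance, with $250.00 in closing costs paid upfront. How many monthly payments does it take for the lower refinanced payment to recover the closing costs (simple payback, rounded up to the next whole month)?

3 months

Current payment = 40,000 × 5.6%/12 / (1 − (1+0.0046667)^−240) = $277.42.
Refinanced payment = 28,033.43 × 0.0036250 / (1 − (1+0.0036250)^−240) = $175.09.
Monthly savings = $277.42 − $175.09 = $102.33.
Break-even = $250.00 / $102.33 = 2.44 → 3 months.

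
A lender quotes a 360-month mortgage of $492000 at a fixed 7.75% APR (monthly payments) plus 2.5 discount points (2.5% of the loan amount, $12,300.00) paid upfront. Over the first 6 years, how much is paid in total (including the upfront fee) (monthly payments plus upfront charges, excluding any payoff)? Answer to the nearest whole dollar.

$266,082

At 7.75% the monthly rate is 0.0064583, so the payment is 492,000 × 0.0064583 / (1 − 1.0064583^−360) = $3,524.75.
Total outlay = 72 × $3,524.75 + $12,300.00 = $266,082.00.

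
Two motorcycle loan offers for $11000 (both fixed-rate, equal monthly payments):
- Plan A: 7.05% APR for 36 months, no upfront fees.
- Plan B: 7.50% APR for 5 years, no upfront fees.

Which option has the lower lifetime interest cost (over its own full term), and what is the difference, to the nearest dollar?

Plan A: at 7.05% the monthly rate is 0.0058750, so the payment is 11,000 × 0.0058750 / (1 − 1.0058750^−36) = $339.90.
Total interest on Plan A = 36 × $339.90 − $11,000 = $1,236.40.
Plan B: monthly rate = 7.5%/12 = 0.0062500; payment = 11,000 × 0.0062500 / (1 − (1+0.0062500)^−60) = $220.42.
Total interest on Plan B = 60 × $220.42 − $11,000 = $2,225.20.
Plan A is lower by $988.80.

Plan A by $989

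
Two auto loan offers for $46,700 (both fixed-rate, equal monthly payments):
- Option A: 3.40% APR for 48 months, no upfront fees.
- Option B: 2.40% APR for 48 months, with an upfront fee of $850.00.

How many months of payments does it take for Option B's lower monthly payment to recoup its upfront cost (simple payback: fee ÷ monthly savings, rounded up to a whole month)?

Option A: monthly rate = 3.4%/12 = 0.0028333; payment = 46,700 × 0.0028333 / (1 − (1+0.0028333)^−48) = $1,041.95.
Option B: monthly rate = 2.4%/12 = 0.0020000; payment = 46,700 × 0.0020000 / (1 − (1+0.0020000)^−48) = $1,021.34.
Monthly savings = $1,041.95 − $1,021.34 = $20.61.
Break-even = $850.00 / $20.61 = 41.24 → 42 months.

42 months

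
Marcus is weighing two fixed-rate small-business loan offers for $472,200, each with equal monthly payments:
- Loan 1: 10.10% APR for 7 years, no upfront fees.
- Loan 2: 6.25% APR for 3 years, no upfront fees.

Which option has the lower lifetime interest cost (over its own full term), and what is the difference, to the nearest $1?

Loan 2 by $141,458

Loan 1: at 10.10% the monthly rate is 0.0084167, so the payment is 472,200 × 0.0084167 / (1 − 1.0084167^−84) = $7,863.50.
Total interest on Loan 1 = 84 × $7,863.50 − $472,200 = $188,334.00.
Loan 2: at 6.25% the monthly rate is 0.0052083, so the payment is 472,200 × 0.0052083 / (1 − 1.0052083^−36) = $14,418.79.
Total interest on Loan 2 = 36 × $14,418.79 − $472,200 = $46,876.44.
Loan 2 is lower by $141,457.56.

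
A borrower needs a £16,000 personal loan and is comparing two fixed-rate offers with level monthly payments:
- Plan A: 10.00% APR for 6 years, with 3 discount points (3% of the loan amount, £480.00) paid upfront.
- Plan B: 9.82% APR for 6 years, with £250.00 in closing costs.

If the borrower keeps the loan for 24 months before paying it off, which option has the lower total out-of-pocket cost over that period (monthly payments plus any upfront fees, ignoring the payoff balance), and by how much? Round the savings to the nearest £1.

Plan A: monthly rate = 10%/12 = 0.0083333; payment = 16,000 × 0.0083333 / (1 − (1+0.0083333)^−72) = £296.41.
Plan B: monthly rate = 9.82%/12 = 0.0081833; payment = 16,000 × 0.0081833 / (1 − (1+0.0081833)^−72) = £294.96.
Over 24 months: Plan A costs 24 × £296.41 + £480.00 = £7,593.84; Plan B costs 24 × £294.96 + £250.00 = £7,329.04.
Plan B is cheaper by £7,593.84 − £7,329.04 = £264.80.

Plan B by £265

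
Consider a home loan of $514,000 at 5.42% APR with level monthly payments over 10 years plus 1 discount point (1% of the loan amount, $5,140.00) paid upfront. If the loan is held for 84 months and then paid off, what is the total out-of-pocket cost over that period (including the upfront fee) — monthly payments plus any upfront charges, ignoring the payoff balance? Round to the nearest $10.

Monthly rate = 5.42%/12 = 0.0045167; payment = 514,000 × 0.0045167 / (1 − (1+0.0045167)^−120) = $5,557.90.
Total outlay = 84 × $5,557.90 + $5,140.00 = $472,003.60.

$472,000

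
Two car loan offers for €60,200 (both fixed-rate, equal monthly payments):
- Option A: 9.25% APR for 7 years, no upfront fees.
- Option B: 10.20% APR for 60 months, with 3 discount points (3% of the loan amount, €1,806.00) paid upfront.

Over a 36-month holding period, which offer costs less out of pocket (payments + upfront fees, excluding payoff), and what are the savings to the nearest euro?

Option A by €12,922

Option A: at 9.25% the monthly rate is 0.0077083, so the payment is 60,200 × 0.0077083 / (1 − 1.0077083^−84) = €976.22.
Option B: at 10.20% the monthly rate is 0.0085000, so the payment is 60,200 × 0.0085000 / (1 − 1.0085000^−60) = €1,285.00.
Over 36 months: Option A costs 36 × €976.22 = €35,143.92; Option B costs 36 × €1,285.00 + €1,806.00 = €48,066.00.
Option A is cheaper by €48,066.00 − €35,143.92 = €12,922.08.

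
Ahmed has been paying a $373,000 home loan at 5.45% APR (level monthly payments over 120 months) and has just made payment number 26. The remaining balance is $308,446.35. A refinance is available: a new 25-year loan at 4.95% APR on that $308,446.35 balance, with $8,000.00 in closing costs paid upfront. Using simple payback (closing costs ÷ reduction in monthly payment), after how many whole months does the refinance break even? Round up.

4 months

Current payment = 373,000 × 5.45%/12 / (1 − (1+0.0045417)^−120) = $4,038.80.
Refinanced payment = 308,446.35 × 0.0041250 / (1 − (1+0.0041250)^−300) = $1,794.17.
Monthly savings = $4,038.80 − $1,794.17 = $2,244.63.
Break-even = $8,000.00 / $2,244.63 = 3.56 → 4 months.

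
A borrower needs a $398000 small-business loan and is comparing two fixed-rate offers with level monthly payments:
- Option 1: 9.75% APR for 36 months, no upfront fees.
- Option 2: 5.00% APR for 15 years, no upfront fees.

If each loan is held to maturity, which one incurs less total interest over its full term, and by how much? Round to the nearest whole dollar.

Option 1: at 9.75% the monthly rate is 0.0081250, so the payment is 398,000 × 0.0081250 / (1 − 1.0081250^−36) = $12,795.68.
Total interest on Option 1 = 36 × $12,795.68 − $398,000 = $62,644.48.
Option 2: monthly rate = 5%/12 = 0.0041667; payment = 398,000 × 0.0041667 / (1 − (1+0.0041667)^−180) = $3,147.36.
Total interest on Option 2 = 180 × $3,147.36 − $398,000 = $168,524.80.
Option 1 is lower by $105,880.32.

Option 1 by $105,880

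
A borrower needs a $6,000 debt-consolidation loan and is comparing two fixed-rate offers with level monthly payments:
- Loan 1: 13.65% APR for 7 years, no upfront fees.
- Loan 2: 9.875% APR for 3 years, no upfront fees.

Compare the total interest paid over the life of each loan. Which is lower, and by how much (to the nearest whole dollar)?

Loan 1: at 13.65% the monthly rate is 0.0113750, so the payment is 6,000 × 0.0113750 / (1 − 1.0113750^−84) = $111.28.
Total interest on Loan 1 = 84 × $111.28 − $6,000 = $3,347.52.
Loan 2: monthly rate = 9.875%/12 = 0.0082292; payment = 6,000 × 0.0082292 / (1 − (1+0.0082292)^−36) = $193.25.
Total interest on Loan 2 = 36 × $193.25 − $6,000 = $957.00.
Loan 2 is lower by $2,390.52.

Loan 2 by $2,391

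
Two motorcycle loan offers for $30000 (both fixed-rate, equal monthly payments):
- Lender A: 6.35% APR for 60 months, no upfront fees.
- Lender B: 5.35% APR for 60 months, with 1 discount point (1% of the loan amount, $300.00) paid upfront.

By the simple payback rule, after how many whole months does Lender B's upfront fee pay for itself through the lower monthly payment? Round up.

Lender A: at 6.35% the monthly rate is 0.0052917, so the payment is 30,000 × 0.0052917 / (1 − 1.0052917^−60) = $584.88.
Lender B: monthly rate = 5.35%/12 = 0.0044583; payment = 30,000 × 0.0044583 / (1 − (1+0.0044583)^−60) = $570.96.
Monthly savings = $584.88 − $570.96 = $13.92.
Break-even = $300.00 / $13.92 = 21.55 → 22 months.

22 months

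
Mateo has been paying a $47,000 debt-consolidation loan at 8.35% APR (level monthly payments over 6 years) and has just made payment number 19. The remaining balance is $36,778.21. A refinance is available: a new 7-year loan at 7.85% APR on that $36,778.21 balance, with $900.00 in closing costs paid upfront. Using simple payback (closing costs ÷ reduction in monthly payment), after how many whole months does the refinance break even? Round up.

4 months

Current payment = 47,000 × 8.35%/12 / (1 − (1+0.0069583)^−72) = $832.12.
Refinanced payment = 36,778.21 × 0.0065417 / (1 − (1+0.0065417)^−84) = $570.49.
Monthly savings = $832.12 − $570.49 = $261.63.
Break-even = $900.00 / $261.63 = 3.44 → 4 months.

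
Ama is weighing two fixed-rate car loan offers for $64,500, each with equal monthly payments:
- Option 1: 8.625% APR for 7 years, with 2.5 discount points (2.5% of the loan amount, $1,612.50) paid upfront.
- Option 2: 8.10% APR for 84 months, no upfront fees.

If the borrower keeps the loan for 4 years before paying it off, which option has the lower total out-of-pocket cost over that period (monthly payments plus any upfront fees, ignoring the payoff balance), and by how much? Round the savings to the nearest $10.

Option 1: monthly rate = 8.625%/12 = 0.0071875; payment = 64,500 × 0.0071875 / (1 − (1+0.0071875)^−84) = $1,025.51.
Option 2: at 8.10% the monthly rate is 0.0067500, so the payment is 64,500 × 0.0067500 / (1 − 1.0067500^−84) = $1,008.53.
Over 48 months: Option 1 costs 48 × $1,025.51 + $1,612.50 = $50,836.98; Option 2 costs 48 × $1,008.53 = $48,409.44.
Option 2 is cheaper by $50,836.98 − $48,409.44 = $2,427.54.

Option 2 by $2,430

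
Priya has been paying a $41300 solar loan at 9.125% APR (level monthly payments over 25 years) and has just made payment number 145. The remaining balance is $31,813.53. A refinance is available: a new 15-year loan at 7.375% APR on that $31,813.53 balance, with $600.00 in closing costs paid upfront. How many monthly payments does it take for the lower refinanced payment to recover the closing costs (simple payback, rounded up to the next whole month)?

Current payment = 41,300 × 9.125%/12 / (1 − (1+0.0076042)^−300) = $350.13.
Refinanced payment = 31,813.53 × 0.0061458 / (1 − (1+0.0061458)^−180) = $292.66.
Monthly savings = $350.13 − $292.66 = $57.47.
Break-even = $600.00 / $57.47 = 10.44 → 11 months.

11 months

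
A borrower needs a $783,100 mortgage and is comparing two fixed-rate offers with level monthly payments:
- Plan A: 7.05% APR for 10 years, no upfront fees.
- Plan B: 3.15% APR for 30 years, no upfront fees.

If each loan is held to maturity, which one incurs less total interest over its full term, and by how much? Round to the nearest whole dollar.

Plan A by $117,979

Plan A: at 7.05% the monthly rate is 0.0058750, so the payment is 783,100 × 0.0058750 / (1 − 1.0058750^−120) = $9,112.65.
Total interest on Plan A = 120 × $9,112.65 − $783,100 = $310,418.00.
Plan B: at 3.15% the monthly rate is 0.0026250, so the payment is 783,100 × 0.0026250 / (1 − 1.0026250^−360) = $3,365.27.
Total interest on Plan B = 360 × $3,365.27 − $783,100 = $428,397.20.
Plan A is lower by $117,979.20.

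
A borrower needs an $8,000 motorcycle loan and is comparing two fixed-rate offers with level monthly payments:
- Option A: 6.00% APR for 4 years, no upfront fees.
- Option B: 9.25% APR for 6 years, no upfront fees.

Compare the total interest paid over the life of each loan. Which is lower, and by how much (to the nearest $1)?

Option A: monthly rate = 6%/12 = 0.0050000; payment = 8,000 × 0.0050000 / (1 − (1+0.0050000)^−48) = $187.88.
Total interest on Option A = 48 × $187.88 − $8,000 = $1,018.24.
Option B: monthly rate = 9.25%/12 = 0.0077083; payment = 8,000 × 0.0077083 / (1 − (1+0.0077083)^−72) = $145.20.
Total interest on Option B = 72 × $145.20 − $8,000 = $2,454.40.
Option A is lower by $1,436.16.

Option A by $1,436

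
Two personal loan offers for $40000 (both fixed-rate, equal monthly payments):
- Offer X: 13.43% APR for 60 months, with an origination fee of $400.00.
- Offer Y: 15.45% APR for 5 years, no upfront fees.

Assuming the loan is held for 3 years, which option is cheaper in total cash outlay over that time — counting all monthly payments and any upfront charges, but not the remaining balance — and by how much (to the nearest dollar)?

Offer X by $1,116

Offer X: monthly rate = 13.43%/12 = 0.0111917; payment = 40,000 × 0.0111917 / (1 − (1+0.0111917)^−60) = $918.95.
Offer Y: at 15.45% the monthly rate is 0.0128750, so the payment is 40,000 × 0.0128750 / (1 − 1.0128750^−60) = $961.07.
Over 36 months: Offer X costs 36 × $918.95 + $400.00 = $33,482.20; Offer Y costs 36 × $961.07 = $34,598.52.
Offer X is cheaper by $34,598.52 − $33,482.20 = $1,116.32.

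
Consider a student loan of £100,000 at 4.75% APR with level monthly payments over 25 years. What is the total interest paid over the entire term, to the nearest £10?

£71,040

At 4.75% the monthly rate is 0.0039583, so the payment is 100,000 × 0.0039583 / (1 − 1.0039583^−300) = £570.12.
Total paid = 300 × £570.12 = £171,036.00; interest = £171,036.00 − £100,000 = £71,036.00.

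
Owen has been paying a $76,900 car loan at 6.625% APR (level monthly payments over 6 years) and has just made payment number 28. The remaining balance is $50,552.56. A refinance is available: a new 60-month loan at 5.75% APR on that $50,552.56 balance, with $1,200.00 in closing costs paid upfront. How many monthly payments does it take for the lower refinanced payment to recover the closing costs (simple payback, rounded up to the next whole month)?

4 months

Current payment = 76,900 × 6.625%/12 / (1 − (1+0.0055208)^−72) = $1,297.27.
Refinanced payment = 50,552.56 × 0.0047917 / (1 − (1+0.0047917)^−60) = $971.46.
Monthly savings = $1,297.27 − $971.46 = $325.81.
Break-even = $1,200.00 / $325.81 = 3.68 → 4 months.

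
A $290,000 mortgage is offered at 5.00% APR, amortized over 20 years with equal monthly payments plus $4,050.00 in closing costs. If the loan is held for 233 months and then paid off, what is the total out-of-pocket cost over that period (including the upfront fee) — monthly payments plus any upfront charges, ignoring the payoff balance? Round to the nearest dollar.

$449,982

Monthly rate = 5%/12 = 0.0041667; payment = 290,000 × 0.0041667 / (1 − (1+0.0041667)^−240) = $1,913.87.
Total outlay = 233 × $1,913.87 + $4,050.00 = $449,981.71.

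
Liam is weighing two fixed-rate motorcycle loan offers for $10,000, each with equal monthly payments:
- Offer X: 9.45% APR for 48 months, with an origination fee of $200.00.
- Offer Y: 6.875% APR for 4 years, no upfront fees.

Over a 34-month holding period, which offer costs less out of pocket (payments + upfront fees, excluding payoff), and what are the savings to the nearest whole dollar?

Offer X: monthly rate = 9.45%/12 = 0.0078750; payment = 10,000 × 0.0078750 / (1 − (1+0.0078750)^−48) = $250.99.
Offer Y: at 6.875% the monthly rate is 0.0057292, so the payment is 10,000 × 0.0057292 / (1 − 1.0057292^−48) = $238.88.
Over 34 months: Offer X costs 34 × $250.99 + $200.00 = $8,733.66; Offer Y costs 34 × $238.88 = $8,121.92.
Offer Y is cheaper by $8,733.66 − $8,121.92 = $611.74.

Offer Y by $612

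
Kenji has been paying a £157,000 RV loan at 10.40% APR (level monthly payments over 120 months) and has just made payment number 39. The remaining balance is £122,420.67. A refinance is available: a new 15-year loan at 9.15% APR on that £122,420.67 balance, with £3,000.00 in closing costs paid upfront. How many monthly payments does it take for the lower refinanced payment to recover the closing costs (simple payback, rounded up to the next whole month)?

Current payment = 157,000 × 10.4%/12 / (1 − (1+0.0086667)^−120) = £2,109.70.
Refinanced payment = 122,420.67 × 0.0076250 / (1 − (1+0.0076250)^−180) = £1,252.62.
Monthly savings = £2,109.70 − £1,252.62 = £857.08.
Break-even = £3,000.00 / £857.08 = 3.50 → 4 months.

4 months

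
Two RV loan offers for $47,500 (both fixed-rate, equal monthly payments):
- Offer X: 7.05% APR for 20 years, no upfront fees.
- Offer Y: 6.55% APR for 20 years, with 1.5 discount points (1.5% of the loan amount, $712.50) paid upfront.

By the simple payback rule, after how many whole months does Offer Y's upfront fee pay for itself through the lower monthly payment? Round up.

51 months

Offer X: monthly rate = 7.05%/12 = 0.0058750; payment = 47,500 × 0.0058750 / (1 − (1+0.0058750)^−240) = $369.69.
Offer Y: monthly rate = 6.55%/12 = 0.0054583; payment = 47,500 × 0.0054583 / (1 − (1+0.0054583)^−240) = $355.55.
Monthly savings = $369.69 − $355.55 = $14.14.
Break-even = $712.50 / $14.14 = 50.39 → 51 months.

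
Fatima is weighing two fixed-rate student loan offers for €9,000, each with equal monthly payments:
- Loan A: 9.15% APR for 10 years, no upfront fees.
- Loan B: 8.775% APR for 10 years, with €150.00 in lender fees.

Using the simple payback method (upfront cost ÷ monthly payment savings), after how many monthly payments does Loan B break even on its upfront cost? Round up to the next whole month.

83 months

Loan A: monthly rate = 9.15%/12 = 0.0076250; payment = 9,000 × 0.0076250 / (1 − (1+0.0076250)^−120) = €114.74.
Loan B: monthly rate = 8.775%/12 = 0.0073125; payment = 9,000 × 0.0073125 / (1 − (1+0.0073125)^−120) = €112.92.
Monthly savings = €114.74 − €112.92 = €1.82.
Break-even = €150.00 / €1.82 = 82.42 → 83 months.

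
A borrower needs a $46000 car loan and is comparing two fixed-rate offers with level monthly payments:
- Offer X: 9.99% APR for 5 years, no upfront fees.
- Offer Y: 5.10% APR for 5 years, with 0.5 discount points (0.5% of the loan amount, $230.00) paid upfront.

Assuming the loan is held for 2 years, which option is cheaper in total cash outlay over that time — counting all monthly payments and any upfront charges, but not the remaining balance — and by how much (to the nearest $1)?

Offer Y by $2,337

Offer X: at 9.99% the monthly rate is 0.0083250, so the payment is 46,000 × 0.0083250 / (1 − 1.0083250^−60) = $977.14.
Offer Y: at 5.10% the monthly rate is 0.0042500, so the payment is 46,000 × 0.0042500 / (1 − 1.0042500^−60) = $870.19.
Over 24 months: Offer X costs 24 × $977.14 = $23,451.36; Offer Y costs 24 × $870.19 + $230.00 = $21,114.56.
Offer Y is cheaper by $23,451.36 − $21,114.56 = $2,336.80.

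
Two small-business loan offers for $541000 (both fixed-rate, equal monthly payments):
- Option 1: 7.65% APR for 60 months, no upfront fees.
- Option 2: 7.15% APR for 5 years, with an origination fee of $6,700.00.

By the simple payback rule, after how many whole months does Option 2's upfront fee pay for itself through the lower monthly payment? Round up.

Option 1: monthly rate = 7.65%/12 = 0.0063750; payment = 541,000 × 0.0063750 / (1 − (1+0.0063750)^−60) = $10,879.13.
Option 2: at 7.15% the monthly rate is 0.0059583, so the payment is 541,000 × 0.0059583 / (1 − 1.0059583^−60) = $10,750.78.
Monthly savings = $10,879.13 − $10,750.78 = $128.35.
Break-even = $6,700.00 / $128.35 = 52.20 → 53 months.

53 months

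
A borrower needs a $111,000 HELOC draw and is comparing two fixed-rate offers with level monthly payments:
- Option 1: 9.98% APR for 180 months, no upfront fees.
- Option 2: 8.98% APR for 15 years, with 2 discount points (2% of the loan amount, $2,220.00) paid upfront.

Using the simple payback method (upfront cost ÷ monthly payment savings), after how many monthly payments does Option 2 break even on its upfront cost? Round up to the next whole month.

34 months

Option 1: monthly rate = 9.98%/12 = 0.0083167; payment = 111,000 × 0.0083167 / (1 − (1+0.0083167)^−180) = $1,191.45.
Option 2: monthly rate = 8.98%/12 = 0.0074833; payment = 111,000 × 0.0074833 / (1 − (1+0.0074833)^−180) = $1,124.52.
Monthly savings = $1,191.45 − $1,124.52 = $66.93.
Break-even = $2,220.00 / $66.93 = 33.17 → 34 months.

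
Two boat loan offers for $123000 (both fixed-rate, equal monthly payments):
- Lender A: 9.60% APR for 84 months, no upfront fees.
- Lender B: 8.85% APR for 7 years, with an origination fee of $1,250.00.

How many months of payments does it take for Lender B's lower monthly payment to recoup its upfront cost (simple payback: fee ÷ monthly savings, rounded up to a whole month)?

Lender A: at 9.60% the monthly rate is 0.0080000, so the payment is 123,000 × 0.0080000 / (1 − 1.0080000^−84) = $2,016.61.
Lender B: at 8.85% the monthly rate is 0.0073750, so the payment is 123,000 × 0.0073750 / (1 − 1.0073750^−84) = $1,969.61.
Monthly savings = $2,016.61 − $1,969.61 = $47.00.
Break-even = $1,250.00 / $47.00 = 26.60 → 27 months.

27 months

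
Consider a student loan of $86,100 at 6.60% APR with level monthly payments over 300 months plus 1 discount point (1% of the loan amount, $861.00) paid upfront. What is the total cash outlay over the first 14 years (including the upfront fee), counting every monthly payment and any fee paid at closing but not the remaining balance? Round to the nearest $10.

Monthly rate = 6.6%/12 = 0.0055000; payment = 86,100 × 0.0055000 / (1 − (1+0.0055000)^−300) = $586.74.
Total outlay = 168 × $586.74 + $861.00 = $99,433.32.

$99,430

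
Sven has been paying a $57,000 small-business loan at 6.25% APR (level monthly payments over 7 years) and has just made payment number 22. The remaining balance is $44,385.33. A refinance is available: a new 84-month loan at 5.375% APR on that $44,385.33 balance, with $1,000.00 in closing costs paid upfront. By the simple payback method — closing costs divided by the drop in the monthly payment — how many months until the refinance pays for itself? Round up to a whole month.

Current payment = 57,000 × 6.25%/12 / (1 − (1+0.0052083)^−84) = $839.54.
Refinanced payment = 44,385.33 × 0.0044792 / (1 − (1+0.0044792)^−84) = $635.19.
Monthly savings = $839.54 − $635.19 = $204.35.
Break-even = $1,000.00 / $204.35 = 4.89 → 5 months.

5 months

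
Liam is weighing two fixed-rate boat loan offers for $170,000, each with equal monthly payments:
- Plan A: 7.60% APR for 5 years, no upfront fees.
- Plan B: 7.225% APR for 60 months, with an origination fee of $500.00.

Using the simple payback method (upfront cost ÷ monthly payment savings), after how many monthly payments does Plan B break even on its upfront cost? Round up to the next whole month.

17 months

Plan A: at 7.60% the monthly rate is 0.0063333, so the payment is 170,000 × 0.0063333 / (1 − 1.0063333^−60) = $3,414.54.
Plan B: at 7.225% the monthly rate is 0.0060208, so the payment is 170,000 × 0.0060208 / (1 − 1.0060208^−60) = $3,384.28.
Monthly savings = $3,414.54 − $3,384.28 = $30.26.
Break-even = $500.00 / $30.26 = 16.52 → 17 months.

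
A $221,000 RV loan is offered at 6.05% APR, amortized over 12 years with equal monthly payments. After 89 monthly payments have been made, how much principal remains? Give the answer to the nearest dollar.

With monthly rate i = 6.05%/12 = 0.0050417, the balance after k of n payments is P · [(1+i)^n − (1+i)^k] / [(1+i)^n − 1].
(1+0.0050417)^144 = 2.06303047 and (1+0.0050417)^89 = 1.56452303, so the balance is 221,000 × (2.06303047 − 1.56452303) / (2.06303047 − 1) = $103,637.81.

$103,638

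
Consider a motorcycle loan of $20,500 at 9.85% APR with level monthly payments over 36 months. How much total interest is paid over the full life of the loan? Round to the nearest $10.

Monthly rate = 9.85%/12 = 0.0082083; payment = 20,500 × 0.0082083 / (1 − (1+0.0082083)^−36) = $660.03.
Total paid = 36 × $660.03 = $23,761.08; interest = $23,761.08 − $20,500 = $3,261.08.

$3,260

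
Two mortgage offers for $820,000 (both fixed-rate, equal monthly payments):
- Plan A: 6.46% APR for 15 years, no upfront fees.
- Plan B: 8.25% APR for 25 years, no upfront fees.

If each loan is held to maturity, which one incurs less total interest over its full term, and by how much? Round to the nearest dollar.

Plan A by $657,076

Plan A: at 6.46% the monthly rate is 0.0053833, so the payment is 820,000 × 0.0053833 / (1 − 1.0053833^−180) = $7,125.06.
Total interest on Plan A = 180 × $7,125.06 − $820,000 = $462,510.80.
Plan B: at 8.25% the monthly rate is 0.0068750, so the payment is 820,000 × 0.0068750 / (1 − 1.0068750^−300) = $6,465.29.
Total interest on Plan B = 300 × $6,465.29 − $820,000 = $1,119,587.00.
Plan A is lower by $657,076.20.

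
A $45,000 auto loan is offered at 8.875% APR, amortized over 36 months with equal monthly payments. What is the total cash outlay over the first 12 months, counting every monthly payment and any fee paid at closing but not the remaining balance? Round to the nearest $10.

At 8.875% the monthly rate is 0.0073958, so the payment is 45,000 × 0.0073958 / (1 − 1.0073958^−36) = $1,428.37.
Total outlay = 12 × $1,428.37 = $17,140.44.

$17,140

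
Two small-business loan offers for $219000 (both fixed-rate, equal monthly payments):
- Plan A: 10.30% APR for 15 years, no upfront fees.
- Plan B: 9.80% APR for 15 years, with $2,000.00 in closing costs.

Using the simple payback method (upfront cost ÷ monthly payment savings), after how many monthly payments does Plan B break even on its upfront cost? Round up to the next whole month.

Plan A: monthly rate = 10.3%/12 = 0.0085833; payment = 219,000 × 0.0085833 / (1 − (1+0.0085833)^−180) = $2,393.74.
Plan B: at 9.80% the monthly rate is 0.0081667, so the payment is 219,000 × 0.0081667 / (1 − 1.0081667^−180) = $2,326.66.
Monthly savings = $2,393.74 − $2,326.66 = $67.08.
Break-even = $2,000.00 / $67.08 = 29.82 → 30 months.

30 months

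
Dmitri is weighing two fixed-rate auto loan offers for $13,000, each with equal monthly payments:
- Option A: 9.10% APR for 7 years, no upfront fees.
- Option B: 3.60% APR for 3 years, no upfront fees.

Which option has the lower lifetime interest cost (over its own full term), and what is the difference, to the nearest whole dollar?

Option B by $3,891

Option A: monthly rate = 9.1%/12 = 0.0075833; payment = 13,000 × 0.0075833 / (1 − (1+0.0075833)^−84) = $209.82.
Total interest on Option A = 84 × $209.82 − $13,000 = $4,624.88.
Option B: monthly rate = 3.6%/12 = 0.0030000; payment = 13,000 × 0.0030000 / (1 − (1+0.0030000)^−36) = $381.50.
Total interest on Option B = 36 × $381.50 − $13,000 = $734.00.
Option B is lower by $3,890.88.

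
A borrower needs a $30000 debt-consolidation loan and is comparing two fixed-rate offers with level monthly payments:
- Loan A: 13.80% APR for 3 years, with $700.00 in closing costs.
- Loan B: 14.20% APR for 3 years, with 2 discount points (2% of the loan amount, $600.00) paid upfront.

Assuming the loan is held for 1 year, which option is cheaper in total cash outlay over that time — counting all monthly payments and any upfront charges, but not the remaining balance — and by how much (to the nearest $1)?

Loan B by $30

Loan A: monthly rate = 13.8%/12 = 0.0115000; payment = 30,000 × 0.0115000 / (1 − (1+0.0115000)^−36) = $1,022.42.
Loan B: monthly rate = 14.2%/12 = 0.0118333; payment = 30,000 × 0.0118333 / (1 − (1+0.0118333)^−36) = $1,028.25.
Over 12 months: Loan A costs 12 × $1,022.42 + $700.00 = $12,969.04; Loan B costs 12 × $1,028.25 + $600.00 = $12,939.00.
Loan B is cheaper by $12,969.04 − $12,939.00 = $30.04.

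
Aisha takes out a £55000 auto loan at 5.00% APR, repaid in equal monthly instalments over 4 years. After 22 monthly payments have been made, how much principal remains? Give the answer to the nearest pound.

With monthly rate i = 5%/12 = 0.0041667, the balance after k of n payments is P · [(1+i)^n − (1+i)^k] / [(1+i)^n − 1].
(1+0.0041667)^48 = 1.22089536 and (1+0.0041667)^22 = 1.09579072, so the balance is 55,000 × (1.22089536 − 1.09579072) / (1.22089536 − 1) = £31,149.39.

£31,149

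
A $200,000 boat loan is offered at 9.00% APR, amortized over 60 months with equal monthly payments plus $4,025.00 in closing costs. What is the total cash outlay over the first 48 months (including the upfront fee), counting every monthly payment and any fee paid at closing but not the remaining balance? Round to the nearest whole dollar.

$203,305

Monthly rate = 9%/12 = 0.0075000; payment = 200,000 × 0.0075000 / (1 − (1+0.0075000)^−60) = $4,151.67.
Total outlay = 48 × $4,151.67 + $4,025.00 = $203,305.16.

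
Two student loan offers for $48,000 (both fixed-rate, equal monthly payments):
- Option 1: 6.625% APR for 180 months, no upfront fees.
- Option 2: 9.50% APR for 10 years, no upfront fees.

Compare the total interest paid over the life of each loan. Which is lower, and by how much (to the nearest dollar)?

Option 1: at 6.625% the monthly rate is 0.0055208, so the payment is 48,000 × 0.0055208 / (1 − 1.0055208^−180) = $421.44.
Total interest on Option 1 = 180 × $421.44 − $48,000 = $27,859.20.
Option 2: monthly rate = 9.5%/12 = 0.0079167; payment = 48,000 × 0.0079167 / (1 − (1+0.0079167)^−120) = $621.11.
Total interest on Option 2 = 120 × $621.11 − $48,000 = $26,533.20.
Option 2 is lower by $1,326.00.

Option 2 by $1,326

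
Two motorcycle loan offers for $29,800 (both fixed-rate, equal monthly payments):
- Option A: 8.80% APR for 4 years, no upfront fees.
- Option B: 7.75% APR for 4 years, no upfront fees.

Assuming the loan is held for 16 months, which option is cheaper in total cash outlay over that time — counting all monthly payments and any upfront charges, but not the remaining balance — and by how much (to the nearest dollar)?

Option A: at 8.80% the monthly rate is 0.0073333, so the payment is 29,800 × 0.0073333 / (1 − 1.0073333^−48) = $738.75.
Option B: at 7.75% the monthly rate is 0.0064583, so the payment is 29,800 × 0.0064583 / (1 − 1.0064583^−48) = $724.01.
Over 16 months: Option A costs 16 × $738.75 = $11,820.00; Option B costs 16 × $724.01 = $11,584.16.
Option B is cheaper by $11,820.00 − $11,584.16 = $235.84.

Option B by $236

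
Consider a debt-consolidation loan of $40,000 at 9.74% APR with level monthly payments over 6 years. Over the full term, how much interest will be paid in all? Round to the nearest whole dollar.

At 9.74% the monthly rate is 0.0081167, so the payment is 40,000 × 0.0081167 / (1 − 1.0081167^−72) = $735.80.
Total paid = 72 × $735.80 = $52,977.60; interest = $52,977.60 − $40,000 = $12,977.60.

$12,978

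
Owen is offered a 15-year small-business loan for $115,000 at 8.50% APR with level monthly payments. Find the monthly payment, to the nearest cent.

$1,132.45

Monthly rate = 8.5%/12 = 0.0070833; payment = 115,000 × 0.0070833 / (1 − (1+0.0070833)^−180) = $1,132.45.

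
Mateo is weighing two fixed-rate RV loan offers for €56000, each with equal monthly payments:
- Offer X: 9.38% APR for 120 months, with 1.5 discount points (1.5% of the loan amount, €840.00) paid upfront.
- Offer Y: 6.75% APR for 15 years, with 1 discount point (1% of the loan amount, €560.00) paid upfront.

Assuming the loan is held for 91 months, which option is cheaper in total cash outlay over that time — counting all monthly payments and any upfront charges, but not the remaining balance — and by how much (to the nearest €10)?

Offer Y by €20,790

Offer X: monthly rate = 9.38%/12 = 0.0078167; payment = 56,000 × 0.0078167 / (1 − (1+0.0078167)^−120) = €720.95.
Offer Y: at 6.75% the monthly rate is 0.0056250, so the payment is 56,000 × 0.0056250 / (1 − 1.0056250^−180) = €495.55.
Over 91 months: Offer X costs 91 × €720.95 + €840.00 = €66,446.45; Offer Y costs 91 × €495.55 + €560.00 = €45,655.05.
Offer Y is cheaper by €66,446.45 − €45,655.05 = €20,791.40.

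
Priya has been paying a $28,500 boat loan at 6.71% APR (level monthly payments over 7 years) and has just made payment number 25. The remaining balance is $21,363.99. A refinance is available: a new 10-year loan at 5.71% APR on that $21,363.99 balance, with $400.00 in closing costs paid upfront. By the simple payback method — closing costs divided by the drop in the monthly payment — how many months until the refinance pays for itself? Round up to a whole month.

3 months

Current payment = 28,500 × 6.71%/12 / (1 − (1+0.0055917)^−84) = $426.11.
Refinanced payment = 21,363.99 × 0.0047583 / (1 − (1+0.0047583)^−120) = $234.08.
Monthly savings = $426.11 − $234.08 = $192.03.
Break-even = $400.00 / $192.03 = 2.08 → 3 months.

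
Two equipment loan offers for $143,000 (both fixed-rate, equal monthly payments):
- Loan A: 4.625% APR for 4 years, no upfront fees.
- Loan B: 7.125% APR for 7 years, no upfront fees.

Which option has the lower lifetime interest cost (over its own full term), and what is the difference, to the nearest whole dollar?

Loan A by $25,118

Loan A: at 4.625% the monthly rate is 0.0038542, so the payment is 143,000 × 0.0038542 / (1 − 1.0038542^−48) = $3,268.95.
Total interest on Loan A = 48 × $3,268.95 − $143,000 = $13,909.60.
Loan B: at 7.125% the monthly rate is 0.0059375, so the payment is 143,000 × 0.0059375 / (1 − 1.0059375^−84) = $2,167.00.
Total interest on Loan B = 84 × $2,167.00 − $143,000 = $39,028.00.
Loan A is lower by $25,118.40.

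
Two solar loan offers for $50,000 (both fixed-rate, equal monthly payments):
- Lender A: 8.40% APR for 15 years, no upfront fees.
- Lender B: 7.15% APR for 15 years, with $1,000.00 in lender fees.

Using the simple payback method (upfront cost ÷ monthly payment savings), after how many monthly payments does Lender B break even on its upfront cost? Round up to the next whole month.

28 months

Lender A: monthly rate = 8.4%/12 = 0.0070000; payment = 50,000 × 0.0070000 / (1 − (1+0.0070000)^−180) = $489.44.
Lender B: at 7.15% the monthly rate is 0.0059583, so the payment is 50,000 × 0.0059583 / (1 − 1.0059583^−180) = $453.62.
Monthly savings = $489.44 − $453.62 = $35.82.
Break-even = $1,000.00 / $35.82 = 27.92 → 28 months.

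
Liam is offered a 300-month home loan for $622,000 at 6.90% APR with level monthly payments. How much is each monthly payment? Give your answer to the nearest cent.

Monthly rate = 6.9%/12 = 0.0057500; payment = 622,000 × 0.0057500 / (1 − (1+0.0057500)^−300) = $4,356.57.

$4,356.57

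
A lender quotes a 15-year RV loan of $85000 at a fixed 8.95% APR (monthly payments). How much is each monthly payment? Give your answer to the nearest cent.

At 8.95% the monthly rate is 0.0074583, so the payment is 85,000 × 0.0074583 / (1 − 1.0074583^−180) = $859.60.

$859.60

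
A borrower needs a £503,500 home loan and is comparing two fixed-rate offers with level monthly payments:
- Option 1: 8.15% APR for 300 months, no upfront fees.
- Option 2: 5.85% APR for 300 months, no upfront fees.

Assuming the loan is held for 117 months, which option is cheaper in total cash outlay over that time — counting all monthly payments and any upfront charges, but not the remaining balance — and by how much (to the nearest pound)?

Option 1: monthly rate = 8.15%/12 = 0.0067917; payment = 503,500 × 0.0067917 / (1 − (1+0.0067917)^−300) = £3,936.26.
Option 2: monthly rate = 5.85%/12 = 0.0048750; payment = 503,500 × 0.0048750 / (1 − (1+0.0048750)^−300) = £3,198.05.
Over 117 months: Option 1 costs 117 × £3,936.26 = £460,542.42; Option 2 costs 117 × £3,198.05 = £374,171.85.
Option 2 is cheaper by £460,542.42 − £374,171.85 = £86,370.57.

Option 2 by £86,371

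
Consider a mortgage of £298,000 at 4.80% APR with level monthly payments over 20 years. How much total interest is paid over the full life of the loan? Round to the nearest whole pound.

£166,134

At 4.80% the monthly rate is 0.0040000, so the payment is 298,000 × 0.0040000 / (1 − 1.0040000^−240) = £1,933.89.
Total paid = 240 × £1,933.89 = £464,133.60; interest = £464,133.60 − £298,000 = £166,133.60.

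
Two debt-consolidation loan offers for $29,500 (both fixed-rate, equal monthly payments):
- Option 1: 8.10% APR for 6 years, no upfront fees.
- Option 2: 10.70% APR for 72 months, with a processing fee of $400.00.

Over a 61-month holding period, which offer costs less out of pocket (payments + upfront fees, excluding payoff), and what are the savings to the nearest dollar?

Option 1: at 8.10% the monthly rate is 0.0067500, so the payment is 29,500 × 0.0067500 / (1 − 1.0067500^−72) = $518.67.
Option 2: at 10.70% the monthly rate is 0.0089167, so the payment is 29,500 × 0.0089167 / (1 − 1.0089167^−72) = $556.98.
Over 61 months: Option 1 costs 61 × $518.67 = $31,638.87; Option 2 costs 61 × $556.98 + $400.00 = $34,375.78.
Option 1 is cheaper by $34,375.78 − $31,638.87 = $2,736.91.

Option 1 by $2,737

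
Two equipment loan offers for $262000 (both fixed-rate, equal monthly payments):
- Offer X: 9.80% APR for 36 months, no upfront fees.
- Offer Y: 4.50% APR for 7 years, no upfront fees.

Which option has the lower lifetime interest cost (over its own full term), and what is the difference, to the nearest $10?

Offer X: at 9.80% the monthly rate is 0.0081667, so the payment is 262,000 × 0.0081667 / (1 − 1.0081667^−36) = $8,429.42.
Total interest on Offer X = 36 × $8,429.42 − $262,000 = $41,459.12.
Offer Y: at 4.50% the monthly rate is 0.0037500, so the payment is 262,000 × 0.0037500 / (1 − 1.0037500^−84) = $3,641.84.
Total interest on Offer Y = 84 × $3,641.84 − $262,000 = $43,914.56.
Offer X is lower by $2,455.44.

Offer X by $2,460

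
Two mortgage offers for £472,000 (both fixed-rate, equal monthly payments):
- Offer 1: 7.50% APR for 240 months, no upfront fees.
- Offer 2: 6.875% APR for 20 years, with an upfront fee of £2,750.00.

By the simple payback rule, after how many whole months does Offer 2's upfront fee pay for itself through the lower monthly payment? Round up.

Offer 1: monthly rate = 7.5%/12 = 0.0062500; payment = 472,000 × 0.0062500 / (1 − (1+0.0062500)^−240) = £3,802.40.
Offer 2: at 6.875% the monthly rate is 0.0057292, so the payment is 472,000 × 0.0057292 / (1 − 1.0057292^−240) = £3,624.08.
Monthly savings = £3,802.40 − £3,624.08 = £178.32.
Break-even = £2,750.00 / £178.32 = 15.42 → 16 months.

16 months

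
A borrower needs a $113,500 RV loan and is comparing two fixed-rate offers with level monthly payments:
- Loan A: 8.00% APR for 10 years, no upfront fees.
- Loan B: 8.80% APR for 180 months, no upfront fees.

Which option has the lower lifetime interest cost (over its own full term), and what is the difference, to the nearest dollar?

Loan A by $39,543

Loan A: at 8.00% the monthly rate is 0.0066667, so the payment is 113,500 × 0.0066667 / (1 − 1.0066667^−120) = $1,377.07.
Total interest on Loan A = 120 × $1,377.07 − $113,500 = $51,748.40.
Loan B: monthly rate = 8.8%/12 = 0.0073333; payment = 113,500 × 0.0073333 / (1 − (1+0.0073333)^−180) = $1,137.73.
Total interest on Loan B = 180 × $1,137.73 − $113,500 = $91,291.40.
Loan A is lower by $39,543.00.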